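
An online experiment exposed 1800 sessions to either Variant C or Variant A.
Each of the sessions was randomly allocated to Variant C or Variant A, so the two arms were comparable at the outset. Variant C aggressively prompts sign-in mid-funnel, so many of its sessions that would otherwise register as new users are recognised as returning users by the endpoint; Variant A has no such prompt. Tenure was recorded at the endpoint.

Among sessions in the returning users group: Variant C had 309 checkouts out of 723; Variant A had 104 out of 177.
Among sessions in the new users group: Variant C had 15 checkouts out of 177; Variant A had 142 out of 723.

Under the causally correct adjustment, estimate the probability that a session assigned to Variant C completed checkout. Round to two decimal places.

Because the variant influences user tenure, user tenure is a post-treatment mediator, not a confounder. Stratifying on it would bias the estimate; the causal effect is the crude pooled difference.
So P(outcome | do(Variant C)) is just the pooled rate for Variant C: 324/900 = 0.360.

0.36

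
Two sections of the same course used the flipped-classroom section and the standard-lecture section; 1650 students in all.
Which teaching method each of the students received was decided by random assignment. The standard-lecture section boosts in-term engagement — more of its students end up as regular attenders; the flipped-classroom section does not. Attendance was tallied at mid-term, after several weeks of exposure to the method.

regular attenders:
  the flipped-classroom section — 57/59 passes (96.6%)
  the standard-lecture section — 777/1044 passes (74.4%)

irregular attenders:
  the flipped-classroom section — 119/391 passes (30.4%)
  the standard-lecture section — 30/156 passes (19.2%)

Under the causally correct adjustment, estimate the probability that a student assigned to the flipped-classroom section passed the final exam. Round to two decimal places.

0.39

Mid-term attendance is recorded after the teaching method and is itself shifted by it — it sits on the causal path from teaching method to outcome. Conditioning on a mediator would strip out part of the effect we want; the pooled comparison gives the total causal effect.
So P(outcome | do(the flipped-classroom section)) is just the pooled rate for the flipped-classroom section: 176/450 = 0.391.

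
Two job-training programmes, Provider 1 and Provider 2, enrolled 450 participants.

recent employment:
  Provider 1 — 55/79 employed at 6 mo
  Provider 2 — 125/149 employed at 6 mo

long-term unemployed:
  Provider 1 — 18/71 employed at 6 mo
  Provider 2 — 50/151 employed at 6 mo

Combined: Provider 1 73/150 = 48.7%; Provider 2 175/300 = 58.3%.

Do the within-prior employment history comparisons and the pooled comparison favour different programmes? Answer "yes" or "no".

no

Within each prior employment history level (recent employment 69.6% vs 83.9%; long-term unemployed 25.4% vs 33.1%), Provider 2 has the higher rate every time. Pooled: 48.7% vs 58.3% — Provider 2 has the higher rate overall. They agree.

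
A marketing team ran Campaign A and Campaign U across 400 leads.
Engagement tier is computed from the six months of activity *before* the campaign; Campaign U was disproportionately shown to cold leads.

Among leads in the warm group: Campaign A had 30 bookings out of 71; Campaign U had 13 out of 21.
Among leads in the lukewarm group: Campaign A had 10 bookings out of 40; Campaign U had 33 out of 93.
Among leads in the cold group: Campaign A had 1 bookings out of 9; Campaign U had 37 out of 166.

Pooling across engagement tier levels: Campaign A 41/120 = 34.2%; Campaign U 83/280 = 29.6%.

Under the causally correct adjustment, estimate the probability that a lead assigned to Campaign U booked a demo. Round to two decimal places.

The engagement tier-specific comparison favours Campaign U throughout, but the pooled figures favour Campaign A. The question is whether to condition on engagement tier.
Engagement tier satisfies the back-door criterion: it is not a descendant of the campaign, and it blocks the spurious path from campaign to outcome. Adjusting for it (i.e., using the within-engagement tier rates) gives the causal effect.
Standardising Campaign U to the population engagement tier mix: 0.230·13/21 + 0.333·33/93 + 0.438·37/166 = 0.358.

0.36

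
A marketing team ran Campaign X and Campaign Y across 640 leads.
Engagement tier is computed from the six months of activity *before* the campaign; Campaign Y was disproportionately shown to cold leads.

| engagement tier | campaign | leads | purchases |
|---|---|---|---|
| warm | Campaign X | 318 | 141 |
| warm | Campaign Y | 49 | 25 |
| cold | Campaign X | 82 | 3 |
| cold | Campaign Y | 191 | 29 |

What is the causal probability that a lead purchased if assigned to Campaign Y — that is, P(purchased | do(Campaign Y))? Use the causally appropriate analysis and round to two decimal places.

Engagement tier satisfies the back-door criterion: it is not a descendant of the campaign, and it blocks the spurious path from campaign to outcome. Adjusting for it (i.e., using the within-engagement tier rates) gives the causal effect.
Standardising Campaign Y to the population engagement tier mix: 0.573·25/49 + 0.427·29/191 = 0.357.

0.36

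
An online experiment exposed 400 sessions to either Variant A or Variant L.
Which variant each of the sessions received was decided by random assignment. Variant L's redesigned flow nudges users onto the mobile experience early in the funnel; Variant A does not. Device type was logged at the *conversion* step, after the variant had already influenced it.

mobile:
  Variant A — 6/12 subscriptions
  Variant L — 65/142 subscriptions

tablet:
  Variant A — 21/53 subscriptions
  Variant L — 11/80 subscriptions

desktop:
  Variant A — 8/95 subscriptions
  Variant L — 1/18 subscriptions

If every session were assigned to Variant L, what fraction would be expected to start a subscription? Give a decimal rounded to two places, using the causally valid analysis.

0.32

The stratified and pooled comparisons disagree (Variant A wins within each device type; Variant L wins overall), so the answer turns on the causal role of device type.
Because the variant influences device type, device type is a post-treatment mediator, not a confounder. Stratifying on it would bias the estimate; the causal effect is the crude pooled difference.
So P(outcome | do(Variant L)) is just the pooled rate for Variant L: 77/240 = 0.321.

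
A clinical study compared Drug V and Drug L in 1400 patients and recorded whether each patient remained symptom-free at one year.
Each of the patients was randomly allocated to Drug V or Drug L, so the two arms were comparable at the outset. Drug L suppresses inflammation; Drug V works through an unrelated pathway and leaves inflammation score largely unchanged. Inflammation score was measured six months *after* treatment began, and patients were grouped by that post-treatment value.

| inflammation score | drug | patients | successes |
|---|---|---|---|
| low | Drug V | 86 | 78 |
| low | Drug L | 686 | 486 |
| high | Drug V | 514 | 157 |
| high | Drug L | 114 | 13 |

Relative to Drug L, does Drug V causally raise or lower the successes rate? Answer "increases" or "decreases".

Within every inflammation score level Drug V has the higher rate, yet pooled Drug L does — Simpson's reversal.
Inflammation score is recorded after the drug and is itself shifted by it — it sits on the causal path from drug to outcome. Conditioning on a mediator would strip out part of the effect we want; the pooled comparison gives the total causal effect.
Pooled: Drug V 39.2% vs Drug L 62.4%; Drug L is higher overall.

decreases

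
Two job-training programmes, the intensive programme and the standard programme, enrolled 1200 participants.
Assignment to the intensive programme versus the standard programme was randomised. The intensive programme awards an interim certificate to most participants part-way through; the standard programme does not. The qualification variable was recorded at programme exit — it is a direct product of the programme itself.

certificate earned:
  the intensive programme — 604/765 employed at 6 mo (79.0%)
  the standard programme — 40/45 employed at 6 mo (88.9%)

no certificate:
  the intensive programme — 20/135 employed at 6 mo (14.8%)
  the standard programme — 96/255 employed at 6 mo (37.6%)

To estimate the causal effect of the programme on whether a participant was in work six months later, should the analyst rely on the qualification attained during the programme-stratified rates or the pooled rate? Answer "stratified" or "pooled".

Stratifying would compare programmes among participants the programmes themselves sorted into qualification attained during the programme groups — a form of selection on an intermediate. The unconditioned pooled rates give the total causal effect.
Pooled: the intensive programme 69.3% vs the standard programme 45.3%; the intensive programme is higher overall.

pooled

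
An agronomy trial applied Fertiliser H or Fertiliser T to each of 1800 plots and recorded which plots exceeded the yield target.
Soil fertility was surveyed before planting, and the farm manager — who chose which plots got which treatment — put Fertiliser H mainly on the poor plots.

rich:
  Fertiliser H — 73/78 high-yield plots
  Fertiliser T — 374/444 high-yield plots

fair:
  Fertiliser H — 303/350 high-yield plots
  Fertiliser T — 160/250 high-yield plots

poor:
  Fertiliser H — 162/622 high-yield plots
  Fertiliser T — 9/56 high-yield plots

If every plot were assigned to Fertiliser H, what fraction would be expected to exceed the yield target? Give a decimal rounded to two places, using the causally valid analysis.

0.66

Fertiliser H is higher inside every soil fertility stratum but Fertiliser T is higher in aggregate. Whether to stratify depends on how soil fertility relates to the fertiliser.
Here soil fertility is a common cause — it drives both which fertiliser a case falls under and the outcome. The crude comparison mixes populations; the stratum-specific rates are the causally relevant ones.
Standardising Fertiliser H to the population soil fertility mix: 0.290·73/78 + 0.333·303/350 + 0.377·162/622 = 0.658.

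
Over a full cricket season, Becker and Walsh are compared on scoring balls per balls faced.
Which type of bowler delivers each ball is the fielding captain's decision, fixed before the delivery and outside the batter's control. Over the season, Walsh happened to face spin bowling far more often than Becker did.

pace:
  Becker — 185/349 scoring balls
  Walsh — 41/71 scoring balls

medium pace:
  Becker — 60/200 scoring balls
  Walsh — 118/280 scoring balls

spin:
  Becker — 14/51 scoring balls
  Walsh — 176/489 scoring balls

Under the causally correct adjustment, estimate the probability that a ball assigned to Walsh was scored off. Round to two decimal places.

0.44

Since bowling type is a pre-existing factor (not a product of the player) and it affects the outcome on its own, it is a confounder. The stratified rates, not the pooled rate, identify the causal effect.
Standardising Walsh to the population bowling type mix: 0.292·41/71 + 0.333·118/280 + 0.375·176/489 = 0.444.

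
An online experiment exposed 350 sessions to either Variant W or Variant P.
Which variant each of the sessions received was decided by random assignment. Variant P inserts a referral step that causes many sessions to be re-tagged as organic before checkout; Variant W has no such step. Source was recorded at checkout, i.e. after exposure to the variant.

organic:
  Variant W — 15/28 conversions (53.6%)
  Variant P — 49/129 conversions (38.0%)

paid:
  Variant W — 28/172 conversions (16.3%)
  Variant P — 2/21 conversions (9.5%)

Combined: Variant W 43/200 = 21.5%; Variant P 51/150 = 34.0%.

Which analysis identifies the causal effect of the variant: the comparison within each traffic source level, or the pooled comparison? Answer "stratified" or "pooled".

pooled

The traffic source-specific comparison favours Variant W throughout, but the pooled figures favour Variant P. The question is whether to condition on traffic source.
Traffic source is recorded after the variant and is itself shifted by it — it sits on the causal path from variant to outcome. Conditioning on a mediator would strip out part of the effect we want; the pooled comparison gives the total causal effect.
Pooled: Variant W 21.5% vs Variant P 34.0%; Variant P is higher overall.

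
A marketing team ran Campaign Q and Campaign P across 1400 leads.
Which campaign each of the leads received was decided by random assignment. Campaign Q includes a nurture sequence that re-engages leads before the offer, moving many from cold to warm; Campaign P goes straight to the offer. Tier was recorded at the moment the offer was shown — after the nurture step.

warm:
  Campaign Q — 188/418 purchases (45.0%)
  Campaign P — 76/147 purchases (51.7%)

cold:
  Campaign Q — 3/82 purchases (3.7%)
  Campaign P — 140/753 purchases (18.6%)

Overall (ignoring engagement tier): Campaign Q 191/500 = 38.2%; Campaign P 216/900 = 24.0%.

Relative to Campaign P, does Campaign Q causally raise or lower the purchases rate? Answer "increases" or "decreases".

Stratifying would compare campaigns among leads the campaigns themselves sorted into engagement tier groups — a form of selection on an intermediate. The unconditioned pooled rates give the total causal effect.
Pooled: Campaign Q 38.2% vs Campaign P 24.0%; Campaign Q is higher overall.

increases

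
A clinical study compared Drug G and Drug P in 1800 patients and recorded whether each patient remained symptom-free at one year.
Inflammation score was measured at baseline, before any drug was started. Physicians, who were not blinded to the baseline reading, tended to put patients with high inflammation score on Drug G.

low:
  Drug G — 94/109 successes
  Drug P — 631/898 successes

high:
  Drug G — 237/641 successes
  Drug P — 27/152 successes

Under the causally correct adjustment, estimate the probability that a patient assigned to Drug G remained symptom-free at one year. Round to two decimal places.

The stratified and pooled comparisons disagree (Drug G wins within each inflammation score; Drug P wins overall), so the answer turns on the causal role of inflammation score.
Nothing the drug does changes inflammation score; the imbalance is an allocation artefact. With inflammation score also predicting the outcome, the pooled figure is confounded, and the within-stratum comparison is the causal one.
Standardising Drug G to the population inflammation score mix: 0.559·94/109 + 0.441·237/641 = 0.645.

0.65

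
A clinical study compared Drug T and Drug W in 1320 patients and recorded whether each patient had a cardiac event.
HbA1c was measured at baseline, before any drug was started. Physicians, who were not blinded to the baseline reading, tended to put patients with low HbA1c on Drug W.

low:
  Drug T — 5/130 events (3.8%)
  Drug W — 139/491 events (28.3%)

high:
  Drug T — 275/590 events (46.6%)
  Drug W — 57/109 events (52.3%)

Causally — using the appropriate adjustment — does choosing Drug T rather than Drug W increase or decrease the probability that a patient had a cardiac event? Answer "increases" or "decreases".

The HbA1c-specific comparison favours Drug T throughout, but the pooled figures favour Drug W. The question is whether to condition on HbA1c.
Since HbA1c is a pre-existing factor (not a product of the drug) and it affects the outcome on its own, it is a confounder. The stratified rates, not the pooled rate, identify the causal effect.
Within each level — low: 3.8% vs 28.3%; high: 46.6% vs 52.3% — Drug T is lower every time.

decreases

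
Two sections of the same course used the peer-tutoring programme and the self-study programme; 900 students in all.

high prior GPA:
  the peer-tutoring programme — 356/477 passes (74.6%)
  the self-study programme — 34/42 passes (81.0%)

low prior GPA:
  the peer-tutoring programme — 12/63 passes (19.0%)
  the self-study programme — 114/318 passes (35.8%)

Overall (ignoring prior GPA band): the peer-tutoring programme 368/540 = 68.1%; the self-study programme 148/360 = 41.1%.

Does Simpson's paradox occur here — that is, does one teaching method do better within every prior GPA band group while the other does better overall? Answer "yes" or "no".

yes

Within each prior GPA band level (high prior GPA 74.6% vs 81.0%; low prior GPA 19.0% vs 35.8%), the self-study programme has the higher rate every time. Pooled: 68.1% vs 41.1% — the peer-tutoring programme has the higher rate overall. The two comparisons disagree.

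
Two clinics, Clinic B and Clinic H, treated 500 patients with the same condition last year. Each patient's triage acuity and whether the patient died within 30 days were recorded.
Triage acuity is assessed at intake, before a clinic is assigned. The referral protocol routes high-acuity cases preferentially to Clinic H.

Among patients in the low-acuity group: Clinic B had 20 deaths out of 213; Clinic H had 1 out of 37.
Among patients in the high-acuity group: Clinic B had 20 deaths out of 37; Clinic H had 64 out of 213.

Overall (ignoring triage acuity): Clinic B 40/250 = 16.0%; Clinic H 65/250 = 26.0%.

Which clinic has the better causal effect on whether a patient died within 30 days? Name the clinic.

Within every triage acuity level Clinic H has the lower rate, yet pooled Clinic B does — Simpson's reversal.
Triage acuity is set before the clinic has any effect — it is not caused by the clinic — and it independently drives the outcome. That makes it a confounder, so the causal comparison is within triage acuity levels.
Within each level — low-acuity: 9.4% vs 2.7%; high-acuity: 54.1% vs 30.0% — Clinic H is lower every time.

Clinic H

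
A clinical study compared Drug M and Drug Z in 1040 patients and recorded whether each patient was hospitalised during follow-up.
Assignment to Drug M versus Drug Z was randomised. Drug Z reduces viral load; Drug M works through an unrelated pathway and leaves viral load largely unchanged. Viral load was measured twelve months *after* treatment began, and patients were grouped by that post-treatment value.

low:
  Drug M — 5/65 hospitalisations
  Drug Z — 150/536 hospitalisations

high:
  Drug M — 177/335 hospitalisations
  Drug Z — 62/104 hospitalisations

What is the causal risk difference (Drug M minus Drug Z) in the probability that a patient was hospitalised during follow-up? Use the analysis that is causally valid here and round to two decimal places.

+0.12

Viral load is recorded after the drug and is itself shifted by it — it sits on the causal path from drug to outcome. Conditioning on a mediator would strip out part of the effect we want; the pooled comparison gives the total causal effect.
The causal difference is the pooled difference: 0.455 − 0.331 = +0.124.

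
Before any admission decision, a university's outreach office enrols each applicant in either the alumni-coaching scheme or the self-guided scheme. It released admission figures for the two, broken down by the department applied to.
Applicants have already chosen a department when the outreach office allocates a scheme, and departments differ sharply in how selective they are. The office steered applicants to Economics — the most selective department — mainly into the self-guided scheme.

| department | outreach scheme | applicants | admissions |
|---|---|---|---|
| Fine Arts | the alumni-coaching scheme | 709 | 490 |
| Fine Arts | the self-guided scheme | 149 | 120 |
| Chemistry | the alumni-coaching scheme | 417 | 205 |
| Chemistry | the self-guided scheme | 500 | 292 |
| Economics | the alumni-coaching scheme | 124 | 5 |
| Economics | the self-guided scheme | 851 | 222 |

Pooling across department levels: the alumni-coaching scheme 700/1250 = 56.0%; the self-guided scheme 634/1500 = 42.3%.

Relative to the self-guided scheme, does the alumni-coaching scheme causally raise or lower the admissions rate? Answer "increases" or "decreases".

The stratified and pooled comparisons disagree (the self-guided scheme wins within each department; the alumni-coaching scheme wins overall), so the answer turns on the causal role of department.
Here department is a common cause — it drives both which outreach scheme a case falls under and the outcome. The crude comparison mixes populations; the stratum-specific rates are the causally relevant ones.
Within each level — Fine Arts: 69.1% vs 80.5%; Chemistry: 49.2% vs 58.4%; Economics: 4.0% vs 26.1% — the self-guided scheme is higher every time.

decreases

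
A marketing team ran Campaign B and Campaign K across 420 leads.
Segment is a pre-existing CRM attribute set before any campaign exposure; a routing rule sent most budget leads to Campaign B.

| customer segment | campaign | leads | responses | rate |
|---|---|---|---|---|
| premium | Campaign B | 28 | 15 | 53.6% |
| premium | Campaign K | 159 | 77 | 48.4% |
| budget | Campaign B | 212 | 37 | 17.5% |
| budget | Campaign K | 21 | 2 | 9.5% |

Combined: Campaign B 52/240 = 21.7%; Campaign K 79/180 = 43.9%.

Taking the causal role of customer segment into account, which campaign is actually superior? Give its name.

Campaign B

Customer segment is set before the campaign has any effect — it is not caused by the campaign — and it independently drives the outcome. That makes it a confounder, so the causal comparison is within customer segment levels.
Within each level — premium: 53.6% vs 48.4%; budget: 17.5% vs 9.5% — Campaign B is higher every time.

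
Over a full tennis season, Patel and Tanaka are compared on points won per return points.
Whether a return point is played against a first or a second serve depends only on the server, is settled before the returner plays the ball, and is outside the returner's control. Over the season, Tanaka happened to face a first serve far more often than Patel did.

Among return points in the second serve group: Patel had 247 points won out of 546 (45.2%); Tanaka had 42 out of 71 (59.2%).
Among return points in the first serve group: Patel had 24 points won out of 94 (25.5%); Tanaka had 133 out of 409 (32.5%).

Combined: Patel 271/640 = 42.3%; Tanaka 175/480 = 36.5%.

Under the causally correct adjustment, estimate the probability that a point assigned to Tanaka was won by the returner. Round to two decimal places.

Serve type is set before the player has any effect — it is not caused by the player — and it independently drives the outcome. That makes it a confounder, so the causal comparison is within serve type levels.
Standardising Tanaka to the population serve type mix: 0.551·42/71 + 0.449·133/409 = 0.472.

0.47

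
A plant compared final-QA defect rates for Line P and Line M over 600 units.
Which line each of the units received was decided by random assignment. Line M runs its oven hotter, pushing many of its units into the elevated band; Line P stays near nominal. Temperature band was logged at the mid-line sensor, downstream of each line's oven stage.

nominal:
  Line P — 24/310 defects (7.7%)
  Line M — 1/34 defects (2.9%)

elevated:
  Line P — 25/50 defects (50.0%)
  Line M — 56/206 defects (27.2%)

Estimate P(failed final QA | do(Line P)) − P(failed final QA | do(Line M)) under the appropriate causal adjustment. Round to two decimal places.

-0.10

The in-process temperature band-specific comparison favours Line M throughout, but the pooled figures favour Line P. The question is whether to condition on in-process temperature band.
The distribution of in-process temperature band is itself part of what the line does — it is an intermediate outcome. Holding it fixed would remove that part of the effect; the total effect is the pooled difference.
The causal difference is the pooled difference: 0.136 − 0.237 = -0.101.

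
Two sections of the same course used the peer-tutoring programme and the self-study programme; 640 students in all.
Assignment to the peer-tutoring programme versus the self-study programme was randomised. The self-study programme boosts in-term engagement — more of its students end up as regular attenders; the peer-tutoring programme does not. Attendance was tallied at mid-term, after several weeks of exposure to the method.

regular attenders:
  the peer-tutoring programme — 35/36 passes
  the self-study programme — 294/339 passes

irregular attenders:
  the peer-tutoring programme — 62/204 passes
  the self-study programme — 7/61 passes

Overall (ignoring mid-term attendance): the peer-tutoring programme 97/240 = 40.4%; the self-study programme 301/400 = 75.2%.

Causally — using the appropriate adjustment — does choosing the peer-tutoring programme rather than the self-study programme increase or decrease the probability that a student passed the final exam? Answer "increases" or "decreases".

decreases

Because the teaching method influences mid-term attendance, mid-term attendance is a post-treatment mediator, not a confounder. Stratifying on it would bias the estimate; the causal effect is the crude pooled difference.
Pooled: the peer-tutoring programme 40.4% vs the self-study programme 75.2%; the self-study programme is higher overall.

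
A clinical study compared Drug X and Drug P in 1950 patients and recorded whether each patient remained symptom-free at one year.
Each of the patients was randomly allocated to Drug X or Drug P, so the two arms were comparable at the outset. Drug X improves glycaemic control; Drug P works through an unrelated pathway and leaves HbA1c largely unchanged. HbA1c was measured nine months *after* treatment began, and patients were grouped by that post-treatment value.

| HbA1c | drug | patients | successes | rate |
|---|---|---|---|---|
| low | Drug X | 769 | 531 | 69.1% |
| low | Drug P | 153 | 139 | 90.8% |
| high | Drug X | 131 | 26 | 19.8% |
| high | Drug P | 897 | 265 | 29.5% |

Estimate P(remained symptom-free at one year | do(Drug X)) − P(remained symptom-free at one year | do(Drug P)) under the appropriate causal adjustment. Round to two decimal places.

+0.23

The stratified and pooled comparisons disagree (Drug P wins within each HbA1c; Drug X wins overall), so the answer turns on the causal role of HbA1c.
Stratifying would compare drugs among patients the drugs themselves sorted into HbA1c groups — a form of selection on an intermediate. The unconditioned pooled rates give the total causal effect.
The causal difference is the pooled difference: 0.619 − 0.385 = +0.234.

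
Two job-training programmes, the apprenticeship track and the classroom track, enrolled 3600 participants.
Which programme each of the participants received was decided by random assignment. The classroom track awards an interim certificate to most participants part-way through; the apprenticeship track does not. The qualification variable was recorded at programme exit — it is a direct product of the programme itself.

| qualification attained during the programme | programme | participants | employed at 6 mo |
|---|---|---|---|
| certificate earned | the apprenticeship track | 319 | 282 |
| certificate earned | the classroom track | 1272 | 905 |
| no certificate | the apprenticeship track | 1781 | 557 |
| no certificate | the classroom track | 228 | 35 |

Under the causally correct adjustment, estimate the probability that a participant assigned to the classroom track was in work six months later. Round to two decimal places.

The distribution of qualification attained during the programme is itself part of what the programme does — it is an intermediate outcome. Holding it fixed would remove that part of the effect; the total effect is the pooled difference.
So P(outcome | do(the classroom track)) is just the pooled rate for the classroom track: 940/1500 = 0.627.

0.63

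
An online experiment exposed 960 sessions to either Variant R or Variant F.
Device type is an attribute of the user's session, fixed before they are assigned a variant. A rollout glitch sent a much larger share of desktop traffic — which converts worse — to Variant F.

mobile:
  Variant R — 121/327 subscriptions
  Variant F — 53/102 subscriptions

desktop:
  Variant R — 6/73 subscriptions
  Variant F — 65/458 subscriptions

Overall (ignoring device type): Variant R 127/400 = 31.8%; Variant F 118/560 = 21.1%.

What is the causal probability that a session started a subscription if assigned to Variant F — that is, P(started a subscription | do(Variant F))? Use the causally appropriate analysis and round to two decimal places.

Variant F is higher inside every device type stratum but Variant R is higher in aggregate. Whether to stratify depends on how device type relates to the variant.
Since device type is a pre-existing factor (not a product of the variant) and it affects the outcome on its own, it is a confounder. The stratified rates, not the pooled rate, identify the causal effect.
Standardising Variant F to the population device type mix: 0.447·53/102 + 0.553·65/458 = 0.311.

0.31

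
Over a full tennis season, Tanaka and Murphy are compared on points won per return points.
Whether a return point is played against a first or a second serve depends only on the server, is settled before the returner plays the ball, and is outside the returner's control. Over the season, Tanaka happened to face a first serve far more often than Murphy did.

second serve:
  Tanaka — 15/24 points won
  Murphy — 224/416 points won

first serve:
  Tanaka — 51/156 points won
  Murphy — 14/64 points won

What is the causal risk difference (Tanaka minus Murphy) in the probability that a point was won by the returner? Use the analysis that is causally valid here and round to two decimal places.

Serve type differs across players for reasons unrelated to any effect of the player itself, and it separately predicts the outcome — a classic confounder. We must compare within serve type levels.
Adjusting over the population distribution of serve type: 0.667·(0.625−0.538) + 0.333·(0.327−0.219) = +0.094.

+0.09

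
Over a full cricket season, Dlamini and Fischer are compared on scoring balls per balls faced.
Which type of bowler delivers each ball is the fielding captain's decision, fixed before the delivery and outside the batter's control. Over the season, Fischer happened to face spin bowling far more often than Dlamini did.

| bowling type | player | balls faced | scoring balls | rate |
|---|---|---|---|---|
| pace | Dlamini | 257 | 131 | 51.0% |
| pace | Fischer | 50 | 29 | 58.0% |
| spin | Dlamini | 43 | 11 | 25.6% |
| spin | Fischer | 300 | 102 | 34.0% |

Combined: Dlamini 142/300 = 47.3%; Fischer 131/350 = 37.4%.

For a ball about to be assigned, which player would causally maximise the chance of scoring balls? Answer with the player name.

The bowling type-specific comparison favours Fischer throughout, but the pooled figures favour Dlamini. The question is whether to condition on bowling type.
Here bowling type is a common cause — it drives both which player a case falls under and the outcome. The crude comparison mixes populations; the stratum-specific rates are the causally relevant ones.
Within each level — pace: 51.0% vs 58.0%; spin: 25.6% vs 34.0% — Fischer is higher every time.

Fischer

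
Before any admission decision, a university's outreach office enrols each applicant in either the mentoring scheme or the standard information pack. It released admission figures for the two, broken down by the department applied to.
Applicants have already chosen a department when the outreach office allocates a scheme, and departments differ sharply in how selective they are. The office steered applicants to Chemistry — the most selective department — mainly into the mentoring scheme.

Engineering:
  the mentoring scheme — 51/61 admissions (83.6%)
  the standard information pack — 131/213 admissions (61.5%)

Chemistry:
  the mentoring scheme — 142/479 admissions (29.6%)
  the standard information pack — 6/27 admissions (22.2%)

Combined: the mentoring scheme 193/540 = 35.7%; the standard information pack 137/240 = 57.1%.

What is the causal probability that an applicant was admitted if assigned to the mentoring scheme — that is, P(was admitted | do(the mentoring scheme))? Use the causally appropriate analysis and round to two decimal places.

0.49

Since department is a pre-existing factor (not a product of the outreach scheme) and it affects the outcome on its own, it is a confounder. The stratified rates, not the pooled rate, identify the causal effect.
Standardising the mentoring scheme to the population department mix: 0.351·51/61 + 0.649·142/479 = 0.486.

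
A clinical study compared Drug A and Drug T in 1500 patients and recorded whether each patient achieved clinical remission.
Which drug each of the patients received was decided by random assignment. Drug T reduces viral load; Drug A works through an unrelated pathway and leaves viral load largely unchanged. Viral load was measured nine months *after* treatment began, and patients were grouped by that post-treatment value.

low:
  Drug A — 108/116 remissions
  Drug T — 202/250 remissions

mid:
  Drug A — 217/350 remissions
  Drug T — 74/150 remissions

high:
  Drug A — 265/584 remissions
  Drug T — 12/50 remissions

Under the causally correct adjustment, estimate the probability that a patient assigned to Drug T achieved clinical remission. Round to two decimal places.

0.64

The stratified and pooled comparisons disagree (Drug A wins within each viral load; Drug T wins overall), so the answer turns on the causal role of viral load.
The distribution of viral load is itself part of what the drug does — it is an intermediate outcome. Holding it fixed would remove that part of the effect; the total effect is the pooled difference.
So P(outcome | do(Drug T)) is just the pooled rate for Drug T: 288/450 = 0.640.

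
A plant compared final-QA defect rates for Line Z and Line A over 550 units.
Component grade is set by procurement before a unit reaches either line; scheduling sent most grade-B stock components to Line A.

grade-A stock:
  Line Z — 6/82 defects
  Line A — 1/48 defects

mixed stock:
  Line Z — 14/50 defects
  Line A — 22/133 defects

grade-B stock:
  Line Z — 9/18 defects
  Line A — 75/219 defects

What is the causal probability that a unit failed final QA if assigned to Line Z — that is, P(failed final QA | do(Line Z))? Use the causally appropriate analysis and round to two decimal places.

The stratified and pooled comparisons disagree (Line A wins within each component grade; Line Z wins overall), so the answer turns on the causal role of component grade.
Component grade satisfies the back-door criterion: it is not a descendant of the line, and it blocks the spurious path from line to outcome. Adjusting for it (i.e., using the within-component grade rates) gives the causal effect.
Standardising Line Z to the population component grade mix: 0.236·6/82 + 0.333·14/50 + 0.431·9/18 = 0.326.

0.33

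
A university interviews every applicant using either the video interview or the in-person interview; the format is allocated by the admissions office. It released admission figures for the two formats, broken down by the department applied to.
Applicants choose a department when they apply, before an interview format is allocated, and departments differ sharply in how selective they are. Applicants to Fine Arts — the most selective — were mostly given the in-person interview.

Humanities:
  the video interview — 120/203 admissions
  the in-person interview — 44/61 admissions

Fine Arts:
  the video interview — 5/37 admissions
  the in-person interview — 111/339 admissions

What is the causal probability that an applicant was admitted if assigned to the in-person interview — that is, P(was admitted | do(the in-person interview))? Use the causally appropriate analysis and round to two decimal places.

Department satisfies the back-door criterion: it is not a descendant of the interview format, and it blocks the spurious path from interview format to outcome. Adjusting for it (i.e., using the within-department rates) gives the causal effect.
Standardising the in-person interview to the population department mix: 0.412·44/61 + 0.588·111/339 = 0.490.

0.49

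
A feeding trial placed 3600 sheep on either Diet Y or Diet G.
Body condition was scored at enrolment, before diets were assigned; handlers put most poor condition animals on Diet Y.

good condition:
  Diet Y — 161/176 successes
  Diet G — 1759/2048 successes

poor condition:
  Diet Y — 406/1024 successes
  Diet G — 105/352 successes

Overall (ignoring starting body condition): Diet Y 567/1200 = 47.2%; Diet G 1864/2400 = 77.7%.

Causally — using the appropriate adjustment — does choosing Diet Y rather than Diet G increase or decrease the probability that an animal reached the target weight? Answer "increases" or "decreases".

increases

The stratified and pooled comparisons disagree (Diet Y wins within each starting body condition; Diet G wins overall), so the answer turns on the causal role of starting body condition.
Here starting body condition is a common cause — it drives both which diet a case falls under and the outcome. The crude comparison mixes populations; the stratum-specific rates are the causally relevant ones.
Within each level — good condition: 91.5% vs 85.9%; poor condition: 39.6% vs 29.8% — Diet Y is higher every time.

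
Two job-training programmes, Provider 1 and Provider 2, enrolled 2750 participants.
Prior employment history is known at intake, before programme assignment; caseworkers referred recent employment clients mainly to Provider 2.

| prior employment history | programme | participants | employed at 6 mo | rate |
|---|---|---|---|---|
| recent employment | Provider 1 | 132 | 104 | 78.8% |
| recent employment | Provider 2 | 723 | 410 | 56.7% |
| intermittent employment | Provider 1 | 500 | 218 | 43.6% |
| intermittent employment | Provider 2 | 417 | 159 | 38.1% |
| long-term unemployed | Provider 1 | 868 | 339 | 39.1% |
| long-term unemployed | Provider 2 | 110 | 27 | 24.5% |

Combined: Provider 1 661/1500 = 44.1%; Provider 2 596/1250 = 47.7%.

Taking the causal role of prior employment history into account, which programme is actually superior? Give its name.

The stratified and pooled comparisons disagree (Provider 1 wins within each prior employment history; Provider 2 wins overall), so the answer turns on the causal role of prior employment history.
Nothing the programme does changes prior employment history; the imbalance is an allocation artefact. With prior employment history also predicting the outcome, the pooled figure is confounded, and the within-stratum comparison is the causal one.
Within each level — recent employment: 78.8% vs 56.7%; intermittent employment: 43.6% vs 38.1%; long-term unemployed: 39.1% vs 24.5% — Provider 1 is higher every time.

Provider 1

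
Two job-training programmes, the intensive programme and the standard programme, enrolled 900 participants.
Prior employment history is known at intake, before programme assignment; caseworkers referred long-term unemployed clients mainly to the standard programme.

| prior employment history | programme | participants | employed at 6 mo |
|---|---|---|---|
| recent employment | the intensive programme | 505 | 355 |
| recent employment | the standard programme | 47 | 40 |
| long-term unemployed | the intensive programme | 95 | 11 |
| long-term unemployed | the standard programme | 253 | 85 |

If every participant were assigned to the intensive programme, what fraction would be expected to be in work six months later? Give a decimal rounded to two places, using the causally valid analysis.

Here prior employment history is a common cause — it drives both which programme a case falls under and the outcome. The crude comparison mixes populations; the stratum-specific rates are the causally relevant ones.
Standardising the intensive programme to the population prior employment history mix: 0.613·355/505 + 0.387·11/95 = 0.476.

0.48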